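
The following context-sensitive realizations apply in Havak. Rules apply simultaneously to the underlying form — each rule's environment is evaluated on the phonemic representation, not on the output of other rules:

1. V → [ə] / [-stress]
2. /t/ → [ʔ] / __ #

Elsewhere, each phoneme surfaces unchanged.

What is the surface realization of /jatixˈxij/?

/j/ stays [j].
/a/ meets the environment for rule 1 (in an unstressed syllable) → [ə].
/t/ (between /a/ and /i/): rule 2 targets it, but not word-finally → unchanged [t].
/i/ (between /t/ and /x/): in an unstressed syllable, so rule 1 applies → [ə].
/x/ — not in any rule's target class → [x].
/x/ (between /x/ and /i/): no rule targets it → [x].
/i/ (between /x/ and /j/) fails the environment for rule 1, so it stays [i].
/j/ (word-final) is unaffected → [j].

[jətəxˈxij]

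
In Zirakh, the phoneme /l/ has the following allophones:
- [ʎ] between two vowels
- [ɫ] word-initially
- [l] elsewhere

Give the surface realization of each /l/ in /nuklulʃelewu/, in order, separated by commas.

Occurrence 1 (position 4): no conditioning environment matches → elsewhere allophone [l].
Occurrence 2 (position 6): no conditioning environment matches → elsewhere allophone [l].
Occurrence 3 (position 9): between two vowels → [ʎ].

[l], [l], [ʎ]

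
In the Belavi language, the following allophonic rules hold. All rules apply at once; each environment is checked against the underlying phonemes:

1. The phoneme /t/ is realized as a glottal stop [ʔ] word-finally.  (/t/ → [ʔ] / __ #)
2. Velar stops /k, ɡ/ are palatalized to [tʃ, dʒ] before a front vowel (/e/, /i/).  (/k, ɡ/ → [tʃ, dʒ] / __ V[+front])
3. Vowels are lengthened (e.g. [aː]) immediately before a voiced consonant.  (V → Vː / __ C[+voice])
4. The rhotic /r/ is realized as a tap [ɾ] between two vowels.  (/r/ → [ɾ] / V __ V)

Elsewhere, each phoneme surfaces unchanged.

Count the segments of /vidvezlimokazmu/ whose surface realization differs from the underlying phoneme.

4

Segments that undergo a rule: /i/ → [iː] (rule 3); /e/ → [eː] (rule 3); /i/ → [iː] (rule 3); /a/ → [aː] (rule 3).
All other segments surface unchanged.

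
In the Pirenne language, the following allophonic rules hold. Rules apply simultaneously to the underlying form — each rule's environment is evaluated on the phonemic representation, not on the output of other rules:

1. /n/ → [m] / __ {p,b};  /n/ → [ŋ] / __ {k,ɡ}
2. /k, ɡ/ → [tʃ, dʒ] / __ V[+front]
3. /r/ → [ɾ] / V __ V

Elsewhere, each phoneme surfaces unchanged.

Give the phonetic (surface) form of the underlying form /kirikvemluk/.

/k/ — word-initial, before a front vowel — surfaces as [tʃ] (rule 2).
/i/ stays [i].
/r/ meets the environment for rule 3 (between two vowels) → [ɾ].
/i/ stays [i].
/k/ (between /i/ and /v/) is in the target of rule 2 but the environment (before a front vowel) is not met → [k].
/v/ — not in any rule's target class → [v].
/e/ — not in any rule's target class → [e].
/m/ stays [m].
/l/ — not in any rule's target class → [l].
/u/ (between /l/ and /k/): no rule targets it → [u].
/k/ (word-final) fails the environment for rule 2, so it stays [k].

[tʃiɾikvemluk]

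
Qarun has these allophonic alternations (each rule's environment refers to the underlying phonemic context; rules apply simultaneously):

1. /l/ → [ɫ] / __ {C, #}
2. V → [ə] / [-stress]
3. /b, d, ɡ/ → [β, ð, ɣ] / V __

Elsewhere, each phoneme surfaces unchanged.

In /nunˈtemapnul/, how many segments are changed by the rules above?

Segments that undergo a rule: /u/ → [ə] (rule 2); /a/ → [ə] (rule 2); /u/ → [ə] (rule 2); /l/ → [ɫ] (rule 1).
All other segments surface unchanged.

4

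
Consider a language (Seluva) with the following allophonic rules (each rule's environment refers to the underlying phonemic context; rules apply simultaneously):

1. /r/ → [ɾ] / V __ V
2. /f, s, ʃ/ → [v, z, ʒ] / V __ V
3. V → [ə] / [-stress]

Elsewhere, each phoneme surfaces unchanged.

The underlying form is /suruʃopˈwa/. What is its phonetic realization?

/s/ (word-initial) fails the environment for rule 2, so it stays [s].
/u/ — between /s/ and /r/, in an unstressed syllable — surfaces as [ə] (rule 3).
Rule 1 applies to /r/ (between /u/ and /u/: between two vowels) → [ɾ].
/u/ meets the environment for rule 3 (in an unstressed syllable) → [ə].
/ʃ/ (between /u/ and /o/) occurs between two vowels → [ʒ] by rule 2.
/o/ meets the environment for rule 3 (in an unstressed syllable) → [ə].
/p/ stays [p].
/w/ (between /p/ and /a/) is unaffected → [w].
/a/ (word-final): rule 3 targets it, but not in an unstressed syllable → unchanged [a].

[səɾəʒəpˈwa]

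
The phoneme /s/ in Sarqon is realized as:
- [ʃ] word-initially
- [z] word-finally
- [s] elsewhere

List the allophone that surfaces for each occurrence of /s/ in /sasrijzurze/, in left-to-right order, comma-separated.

Occurrence 1 (position 1): word-initially → [ʃ].
Occurrence 2 (position 3): no conditioning environment matches → elsewhere allophone [s].

[ʃ], [s]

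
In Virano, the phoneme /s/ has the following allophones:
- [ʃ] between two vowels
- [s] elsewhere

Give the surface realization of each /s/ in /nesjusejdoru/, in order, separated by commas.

Occurrence 1 (position 3): no conditioning environment matches → elsewhere allophone [s].
Occurrence 2 (position 6): between two vowels → [ʃ].

[s], [ʃ]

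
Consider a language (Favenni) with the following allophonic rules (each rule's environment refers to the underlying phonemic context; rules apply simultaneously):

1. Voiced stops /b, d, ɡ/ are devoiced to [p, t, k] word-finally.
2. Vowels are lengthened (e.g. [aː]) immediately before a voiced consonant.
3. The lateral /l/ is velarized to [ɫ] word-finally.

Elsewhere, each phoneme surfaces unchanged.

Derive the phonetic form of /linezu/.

[liːneːzu]

/l/ (word-initial) is in the target of rule 3 but the environment (word-finally) is not met → [l].
Rule 2 applies to /i/ (between /l/ and /n/: before a voiced consonant) → [iː].
/e/ (between /n/ and /z/) occurs before a voiced consonant → [eː] by rule 2.
/u/ (word-final) fails the environment for rule 2, so it stays [u].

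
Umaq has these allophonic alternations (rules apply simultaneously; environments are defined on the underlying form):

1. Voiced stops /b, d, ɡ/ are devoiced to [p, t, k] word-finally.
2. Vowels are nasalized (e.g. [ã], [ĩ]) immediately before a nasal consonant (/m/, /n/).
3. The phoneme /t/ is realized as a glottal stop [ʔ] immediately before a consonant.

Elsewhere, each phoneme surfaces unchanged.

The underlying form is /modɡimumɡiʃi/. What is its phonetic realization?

/m/ stays [m].
/o/ — between /m/ and /d/; rule 2 does not apply here → [o].
/d/ (between /o/ and /ɡ/): rule 1 targets it, but not word-finally → unchanged [d].
/ɡ/ — between /d/ and /i/; rule 1 does not apply here → [ɡ].
/i/ (between /ɡ/ and /m/): before a nasal consonant, so rule 2 applies → [ĩ].
/m/ — not in any rule's target class → [m].
/u/ — between /m/ and /m/, before a nasal consonant — surfaces as [ũ] (rule 2).
/m/ stays [m].
/ɡ/ (between /m/ and /i/): rule 1 targets it, but not word-finally → unchanged [ɡ].
/i/ — between /ɡ/ and /ʃ/; rule 2 does not apply here → [i].
/ʃ/ stays [ʃ].
/i/ (word-final): rule 2 targets it, but not before a nasal consonant → unchanged [i].

[modɡĩmũmɡiʃi]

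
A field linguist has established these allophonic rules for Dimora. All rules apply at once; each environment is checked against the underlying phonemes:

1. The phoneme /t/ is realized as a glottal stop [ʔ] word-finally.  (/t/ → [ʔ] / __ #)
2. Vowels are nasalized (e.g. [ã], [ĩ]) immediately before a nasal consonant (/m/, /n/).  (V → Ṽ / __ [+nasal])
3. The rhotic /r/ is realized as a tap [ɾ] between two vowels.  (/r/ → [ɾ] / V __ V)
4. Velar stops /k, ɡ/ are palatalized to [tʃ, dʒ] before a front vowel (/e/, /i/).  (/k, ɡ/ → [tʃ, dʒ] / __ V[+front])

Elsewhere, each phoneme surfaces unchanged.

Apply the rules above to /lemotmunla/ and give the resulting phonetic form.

Rule 2 applies to /e/ (between /l/ and /m/: before a nasal consonant) → [ẽ].
/o/ — between /m/ and /t/; rule 2 does not apply here → [o].
/t/ (between /o/ and /m/) is in the target of rule 1 but the environment (word-finally) is not met → [t].
/u/ (between /m/ and /n/): before a nasal consonant, so rule 2 applies → [ũ].
/a/ (word-final): rule 2 targets it, but not before a nasal consonant → unchanged [a].

[lẽmotmũnla]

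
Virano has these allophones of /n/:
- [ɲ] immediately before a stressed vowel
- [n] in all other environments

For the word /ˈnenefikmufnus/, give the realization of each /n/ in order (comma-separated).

[ɲ], [n], [n]

Occurrence 1 (position 1): immediately before a stressed vowel → [ɲ].
Occurrence 2 (position 3): no conditioning environment matches → elsewhere allophone [n].
Occurrence 3 (position 11): no conditioning environment matches → elsewhere allophone [n].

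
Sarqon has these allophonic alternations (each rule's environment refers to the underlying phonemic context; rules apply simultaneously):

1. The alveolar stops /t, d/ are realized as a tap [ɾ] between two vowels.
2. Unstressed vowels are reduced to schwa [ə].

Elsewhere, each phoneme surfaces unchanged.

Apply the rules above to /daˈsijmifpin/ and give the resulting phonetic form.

/d/ (word-initial) is in the target of rule 1 but the environment (between two vowels) is not met → [d].
/a/ (between /d/ and /s/): in an unstressed syllable, so rule 2 applies → [ə].
/s/ stays [s].
/i/ (between /s/ and /j/): rule 2 targets it, but not in an unstressed syllable → unchanged [i].
/j/ (between /i/ and /m/): no rule targets it → [j].
/m/ (between /j/ and /i/): no rule targets it → [m].
/i/ (between /m/ and /f/): in an unstressed syllable, so rule 2 applies → [ə].
/f/ (between /i/ and /p/): no rule targets it → [f].
/p/ (between /f/ and /i/): no rule targets it → [p].
/i/ meets the environment for rule 2 (in an unstressed syllable) → [ə].
/n/ (word-final) is unaffected → [n].

[dəˈsijməfpən]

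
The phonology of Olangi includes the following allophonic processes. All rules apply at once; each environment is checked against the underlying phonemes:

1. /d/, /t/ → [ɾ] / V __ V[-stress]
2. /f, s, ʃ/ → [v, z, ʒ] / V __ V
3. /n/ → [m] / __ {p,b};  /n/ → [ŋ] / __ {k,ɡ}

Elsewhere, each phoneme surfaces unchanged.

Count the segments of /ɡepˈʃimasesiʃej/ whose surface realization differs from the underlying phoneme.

3

Segments that undergo a rule: /s/ → [z] (rule 2); /s/ → [z] (rule 2); /ʃ/ → [ʒ] (rule 2).
All other segments surface unchanged.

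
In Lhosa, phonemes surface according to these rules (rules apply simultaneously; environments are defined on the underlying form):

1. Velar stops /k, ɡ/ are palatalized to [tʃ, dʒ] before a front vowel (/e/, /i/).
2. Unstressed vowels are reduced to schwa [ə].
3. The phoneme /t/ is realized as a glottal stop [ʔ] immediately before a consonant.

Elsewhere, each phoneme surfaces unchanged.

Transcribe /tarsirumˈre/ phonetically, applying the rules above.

[tərsərəmˈre]

/t/ — word-initial; rule 3 does not apply here → [t].
Rule 2 applies to /a/ (between /t/ and /r/: in an unstressed syllable) → [ə].
/r/ stays [r].
/s/ — not in any rule's target class → [s].
Rule 2 applies to /i/ (between /s/ and /r/: in an unstressed syllable) → [ə].
/r/ stays [r].
Rule 2 applies to /u/ (between /r/ and /m/: in an unstressed syllable) → [ə].
/m/ (between /u/ and /r/) is unaffected → [m].
/r/ (between /m/ and /e/): no rule targets it → [r].
/e/ — word-final; rule 2 does not apply here → [e].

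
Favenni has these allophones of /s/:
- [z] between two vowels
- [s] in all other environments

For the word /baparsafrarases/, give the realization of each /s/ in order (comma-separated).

[s], [z], [s]

Occurrence 1 (position 6): no conditioning environment matches → elsewhere allophone [s].
Occurrence 2 (position 13): between two vowels → [z].
Occurrence 3 (position 15): no conditioning environment matches → elsewhere allophone [s].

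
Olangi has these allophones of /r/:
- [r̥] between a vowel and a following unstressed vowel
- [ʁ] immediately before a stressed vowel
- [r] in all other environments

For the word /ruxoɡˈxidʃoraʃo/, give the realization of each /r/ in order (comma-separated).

Occurrence 1 (position 1): no conditioning environment matches → elsewhere allophone [r].
Occurrence 2 (position 11): between a vowel and a following unstressed vowel → [r̥].

[r], [r̥]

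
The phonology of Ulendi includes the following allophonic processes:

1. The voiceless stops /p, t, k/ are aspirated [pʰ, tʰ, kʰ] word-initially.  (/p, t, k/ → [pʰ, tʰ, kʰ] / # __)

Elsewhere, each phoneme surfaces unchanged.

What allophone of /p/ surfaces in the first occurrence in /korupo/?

[p]

/p/ — between /u/ and /o/; rule 1 does not apply here → [p].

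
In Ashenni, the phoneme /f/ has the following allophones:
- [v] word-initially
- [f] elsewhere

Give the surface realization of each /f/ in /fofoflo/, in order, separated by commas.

Occurrence 1 (position 1): word-initially → [v].
Occurrence 2 (position 3): no conditioning environment matches → elsewhere allophone [f].
Occurrence 3 (position 5): no conditioning environment matches → elsewhere allophone [f].

[v], [f], [f]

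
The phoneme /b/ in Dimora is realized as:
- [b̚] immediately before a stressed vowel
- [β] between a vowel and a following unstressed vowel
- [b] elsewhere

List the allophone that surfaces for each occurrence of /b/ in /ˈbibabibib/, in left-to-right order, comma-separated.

[b̚], [β], [β], [β], [b]

Occurrence 1 (position 1): immediately before a stressed vowel → [b̚].
Occurrence 2 (position 3): between a vowel and a following unstressed vowel → [β].
Occurrence 3 (position 5): between a vowel and a following unstressed vowel → [β].
Occurrence 4 (position 7): between a vowel and a following unstressed vowel → [β].
Occurrence 5 (position 9): no conditioning environment matches → elsewhere allophone [b].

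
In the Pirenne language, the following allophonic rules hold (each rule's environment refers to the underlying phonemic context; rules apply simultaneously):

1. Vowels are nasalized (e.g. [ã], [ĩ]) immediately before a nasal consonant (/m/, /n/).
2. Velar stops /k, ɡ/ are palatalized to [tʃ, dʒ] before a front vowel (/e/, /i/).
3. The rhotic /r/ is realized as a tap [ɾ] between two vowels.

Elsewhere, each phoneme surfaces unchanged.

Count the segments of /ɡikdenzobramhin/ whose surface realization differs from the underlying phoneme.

Segments that undergo a rule: /ɡ/ → [dʒ] (rule 2); /e/ → [ẽ] (rule 1); /a/ → [ã] (rule 1); /i/ → [ĩ] (rule 1).
All other segments surface unchanged.

4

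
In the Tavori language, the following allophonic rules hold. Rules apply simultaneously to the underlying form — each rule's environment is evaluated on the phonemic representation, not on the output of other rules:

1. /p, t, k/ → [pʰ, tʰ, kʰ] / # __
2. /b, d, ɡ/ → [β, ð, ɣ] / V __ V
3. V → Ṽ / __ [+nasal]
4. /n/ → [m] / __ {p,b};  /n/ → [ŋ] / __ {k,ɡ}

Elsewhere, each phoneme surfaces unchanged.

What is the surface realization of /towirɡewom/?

/t/ meets the environment for rule 1 (word-initially) → [tʰ].
/o/ — between /t/ and /w/; rule 3 does not apply here → [o].
/i/ (between /w/ and /r/): rule 3 targets it, but not before a nasal consonant → unchanged [i].
/ɡ/ (between /r/ and /e/) is in the target of rule 2 but the environment (between two vowels) is not met → [ɡ].
/e/ (between /ɡ/ and /w/) fails the environment for rule 3, so it stays [e].
/o/ (between /w/ and /m/): before a nasal consonant, so rule 3 applies → [õ].

[tʰowirɡewõm]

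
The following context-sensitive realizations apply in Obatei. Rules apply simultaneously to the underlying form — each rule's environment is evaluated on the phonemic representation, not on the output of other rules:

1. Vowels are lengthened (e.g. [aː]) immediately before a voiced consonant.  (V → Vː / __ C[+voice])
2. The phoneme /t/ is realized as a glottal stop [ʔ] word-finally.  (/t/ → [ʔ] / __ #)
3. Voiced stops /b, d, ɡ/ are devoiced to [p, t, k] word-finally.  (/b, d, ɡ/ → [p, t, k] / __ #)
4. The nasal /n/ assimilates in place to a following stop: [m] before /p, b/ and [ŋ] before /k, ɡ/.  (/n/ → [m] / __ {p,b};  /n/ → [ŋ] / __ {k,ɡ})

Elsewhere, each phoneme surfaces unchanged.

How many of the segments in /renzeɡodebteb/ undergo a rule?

6

Segments that undergo a rule: /e/ → [eː] (rule 1); /e/ → [eː] (rule 1); /o/ → [oː] (rule 1); /e/ → [eː] (rule 1); /e/ → [eː] (rule 1); /b/ → [p] (rule 3).
All other segments surface unchanged.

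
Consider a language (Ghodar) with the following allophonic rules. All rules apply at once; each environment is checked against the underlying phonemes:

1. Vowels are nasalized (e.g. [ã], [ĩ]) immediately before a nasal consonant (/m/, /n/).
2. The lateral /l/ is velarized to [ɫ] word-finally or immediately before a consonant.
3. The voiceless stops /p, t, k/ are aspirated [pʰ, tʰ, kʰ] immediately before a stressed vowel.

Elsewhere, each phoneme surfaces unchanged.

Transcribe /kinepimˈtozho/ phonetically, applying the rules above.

[kĩnepĩmˈtʰozho]

/k/ (word-initial) is in the target of rule 3 but the environment (immediately before a stressed vowel) is not met → [k].
/i/ — between /k/ and /n/, before a nasal consonant — surfaces as [ĩ] (rule 1).
/n/ stays [n].
/e/ (between /n/ and /p/) is in the target of rule 1 but the environment (before a nasal consonant) is not met → [e].
/p/ — between /e/ and /i/; rule 3 does not apply here → [p].
Rule 1 applies to /i/ (between /p/ and /m/: before a nasal consonant) → [ĩ].
/m/ — not in any rule's target class → [m].
/t/ — between /m/ and /o/, immediately before a stressed vowel — surfaces as [tʰ] (rule 3).
/o/ (between /t/ and /z/) is in the target of rule 1 but the environment (before a nasal consonant) is not met → [o].
/z/ — not in any rule's target class → [z].
/h/ — not in any rule's target class → [h].
/o/ (word-final): rule 1 targets it, but not before a nasal consonant → unchanged [o].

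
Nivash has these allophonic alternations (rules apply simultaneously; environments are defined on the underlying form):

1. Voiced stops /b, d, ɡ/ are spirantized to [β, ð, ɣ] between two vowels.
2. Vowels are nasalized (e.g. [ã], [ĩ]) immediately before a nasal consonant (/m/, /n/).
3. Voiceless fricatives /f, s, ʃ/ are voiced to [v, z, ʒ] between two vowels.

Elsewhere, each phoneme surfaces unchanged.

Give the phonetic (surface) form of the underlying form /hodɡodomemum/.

/h/ (word-initial) is unaffected → [h].
/o/ (between /h/ and /d/): rule 2 targets it, but not before a nasal consonant → unchanged [o].
/d/ (between /o/ and /ɡ/) is in the target of rule 1 but the environment (between two vowels) is not met → [d].
/ɡ/ (between /d/ and /o/) is in the target of rule 1 but the environment (between two vowels) is not met → [ɡ].
/o/ (between /ɡ/ and /d/) fails the environment for rule 2, so it stays [o].
/d/ — between /o/ and /o/, between two vowels — surfaces as [ð] (rule 1).
/o/ — between /d/ and /m/, before a nasal consonant — surfaces as [õ] (rule 2).
/m/ (between /o/ and /e/): no rule targets it → [m].
Rule 2 applies to /e/ (between /m/ and /m/: before a nasal consonant) → [ẽ].
/m/ — not in any rule's target class → [m].
/u/ meets the environment for rule 2 (before a nasal consonant) → [ũ].
/m/ — not in any rule's target class → [m].

[hodɡoðõmẽmũm]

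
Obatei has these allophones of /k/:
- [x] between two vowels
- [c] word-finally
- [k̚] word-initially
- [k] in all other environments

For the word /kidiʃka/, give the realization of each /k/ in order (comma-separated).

[k̚], [k]

Occurrence 1 (position 1): word-initially → [k̚].
Occurrence 2 (position 6): no conditioning environment matches → elsewhere allophone [k].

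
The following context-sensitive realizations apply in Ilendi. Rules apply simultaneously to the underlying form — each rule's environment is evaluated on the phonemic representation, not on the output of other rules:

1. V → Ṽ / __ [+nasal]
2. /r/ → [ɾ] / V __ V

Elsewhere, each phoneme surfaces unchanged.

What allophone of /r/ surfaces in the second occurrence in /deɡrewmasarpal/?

/r/ (between /a/ and /p/): rule 2 targets it, but not between two vowels → unchanged [r].

[r]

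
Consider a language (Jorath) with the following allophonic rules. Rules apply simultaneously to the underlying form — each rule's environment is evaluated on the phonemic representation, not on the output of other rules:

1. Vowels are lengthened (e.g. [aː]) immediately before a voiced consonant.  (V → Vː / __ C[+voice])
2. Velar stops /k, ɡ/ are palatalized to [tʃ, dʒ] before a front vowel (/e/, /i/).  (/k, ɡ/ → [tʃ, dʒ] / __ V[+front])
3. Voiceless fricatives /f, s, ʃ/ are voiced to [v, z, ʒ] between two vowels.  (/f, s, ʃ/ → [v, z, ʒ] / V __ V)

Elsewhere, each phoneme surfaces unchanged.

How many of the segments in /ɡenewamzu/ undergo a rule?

4

Segments that undergo a rule: /ɡ/ → [dʒ] (rule 2); /e/ → [eː] (rule 1); /e/ → [eː] (rule 1); /a/ → [aː] (rule 1).
All other segments surface unchanged.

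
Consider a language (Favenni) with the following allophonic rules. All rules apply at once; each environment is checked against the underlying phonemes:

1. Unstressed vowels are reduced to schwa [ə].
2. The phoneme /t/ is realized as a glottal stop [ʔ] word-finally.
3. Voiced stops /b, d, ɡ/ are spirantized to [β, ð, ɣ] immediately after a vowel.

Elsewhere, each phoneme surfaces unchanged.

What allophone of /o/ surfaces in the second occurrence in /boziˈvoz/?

[o]

/o/ (between /v/ and /z/) is in the target of rule 1 but the environment (in an unstressed syllable) is not met → [o].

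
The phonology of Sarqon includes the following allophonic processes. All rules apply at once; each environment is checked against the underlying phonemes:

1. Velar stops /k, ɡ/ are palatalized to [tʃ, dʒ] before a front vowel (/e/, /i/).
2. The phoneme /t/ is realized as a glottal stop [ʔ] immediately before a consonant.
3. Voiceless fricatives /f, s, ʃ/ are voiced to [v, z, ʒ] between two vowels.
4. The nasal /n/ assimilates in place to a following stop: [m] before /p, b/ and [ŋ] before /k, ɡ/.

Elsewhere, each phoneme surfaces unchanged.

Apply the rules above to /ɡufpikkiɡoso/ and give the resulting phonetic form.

[ɡufpiktʃiɡozo]

/ɡ/ (word-initial) fails the environment for rule 1, so it stays [ɡ].
/u/ — not in any rule's target class → [u].
/f/ — between /u/ and /p/; rule 3 does not apply here → [f].
/p/ (between /f/ and /i/) is unaffected → [p].
/i/ (between /p/ and /k/): no rule targets it → [i].
/k/ (between /i/ and /k/) is in the target of rule 1 but the environment (before a front vowel) is not met → [k].
/k/ — between /k/ and /i/, before a front vowel — surfaces as [tʃ] (rule 1).
/i/ (between /k/ and /ɡ/) is unaffected → [i].
/ɡ/ (between /i/ and /o/): rule 1 targets it, but not before a front vowel → unchanged [ɡ].
/o/ (between /ɡ/ and /s/): no rule targets it → [o].
/s/ (between /o/ and /o/) occurs between two vowels → [z] by rule 3.
/o/ — not in any rule's target class → [o].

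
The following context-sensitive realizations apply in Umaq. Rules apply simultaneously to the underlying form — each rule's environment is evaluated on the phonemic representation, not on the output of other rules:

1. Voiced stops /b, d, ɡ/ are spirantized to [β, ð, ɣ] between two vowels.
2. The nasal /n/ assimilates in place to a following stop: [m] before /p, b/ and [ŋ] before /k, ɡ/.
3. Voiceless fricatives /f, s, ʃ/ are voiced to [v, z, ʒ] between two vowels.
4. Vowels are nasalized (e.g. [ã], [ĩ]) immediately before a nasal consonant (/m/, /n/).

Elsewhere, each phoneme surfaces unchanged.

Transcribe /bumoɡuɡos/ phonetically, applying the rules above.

/b/ (word-initial) fails the environment for rule 1, so it stays [b].
/u/ — between /b/ and /m/, before a nasal consonant — surfaces as [ũ] (rule 4).
/m/ (between /u/ and /o/) is unaffected → [m].
/o/ — between /m/ and /ɡ/; rule 4 does not apply here → [o].
/ɡ/ — between /o/ and /u/, between two vowels — surfaces as [ɣ] (rule 1).
/u/ (between /ɡ/ and /ɡ/): rule 4 targets it, but not before a nasal consonant → unchanged [u].
/ɡ/ (between /u/ and /o/) occurs between two vowels → [ɣ] by rule 1.
/o/ (between /ɡ/ and /s/): rule 4 targets it, but not before a nasal consonant → unchanged [o].
/s/ — word-final; rule 3 does not apply here → [s].

[bũmoɣuɣos]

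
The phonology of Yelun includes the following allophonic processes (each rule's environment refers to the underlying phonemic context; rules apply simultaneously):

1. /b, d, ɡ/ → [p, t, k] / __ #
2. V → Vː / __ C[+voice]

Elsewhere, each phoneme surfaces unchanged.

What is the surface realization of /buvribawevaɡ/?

/b/ (word-initial) fails the environment for rule 1, so it stays [b].
/u/ meets the environment for rule 2 (before a voiced consonant) → [uː].
/i/ — between /r/ and /b/, before a voiced consonant — surfaces as [iː] (rule 2).
/b/ (between /i/ and /a/) fails the environment for rule 1, so it stays [b].
Rule 2 applies to /a/ (between /b/ and /w/: before a voiced consonant) → [aː].
/e/ — between /w/ and /v/, before a voiced consonant — surfaces as [eː] (rule 2).
/a/ — between /v/ and /ɡ/, before a voiced consonant — surfaces as [aː] (rule 2).
/ɡ/ (word-final): word-finally, so rule 1 applies → [k].

[buːvriːbaːweːvaːk]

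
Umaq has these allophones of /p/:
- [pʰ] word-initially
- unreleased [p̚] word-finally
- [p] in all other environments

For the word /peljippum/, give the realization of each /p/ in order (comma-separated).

[pʰ], [p], [p]

Occurrence 1 (position 1): word-initially → [pʰ].
Occurrence 2 (position 6): no conditioning environment matches → elsewhere allophone [p].
Occurrence 3 (position 7): no conditioning environment matches → elsewhere allophone [p].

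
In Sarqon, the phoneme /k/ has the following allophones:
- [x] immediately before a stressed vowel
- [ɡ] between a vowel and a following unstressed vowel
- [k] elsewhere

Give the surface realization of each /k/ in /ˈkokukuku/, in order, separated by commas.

Occurrence 1 (position 1): immediately before a stressed vowel → [x].
Occurrence 2 (position 3): between a vowel and a following unstressed vowel → [ɡ].
Occurrence 3 (position 5): between a vowel and a following unstressed vowel → [ɡ].
Occurrence 4 (position 7): between a vowel and a following unstressed vowel → [ɡ].

[x], [ɡ], [ɡ], [ɡ]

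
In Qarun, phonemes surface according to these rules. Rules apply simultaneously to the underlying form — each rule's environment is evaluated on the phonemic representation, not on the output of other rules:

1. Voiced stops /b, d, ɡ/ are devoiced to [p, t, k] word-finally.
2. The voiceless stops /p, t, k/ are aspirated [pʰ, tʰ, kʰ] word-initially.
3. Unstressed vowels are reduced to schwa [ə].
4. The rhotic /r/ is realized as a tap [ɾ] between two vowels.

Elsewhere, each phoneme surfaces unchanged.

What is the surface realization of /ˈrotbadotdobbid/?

[ˈrotbədətdəbbət]

/r/ (word-initial) fails the environment for rule 4, so it stays [r].
/o/ (between /r/ and /t/): rule 3 targets it, but not in an unstressed syllable → unchanged [o].
/t/ (between /o/ and /b/) is in the target of rule 2 but the environment (word-initially) is not met → [t].
/b/ (between /t/ and /a/) fails the environment for rule 1, so it stays [b].
/a/ (between /b/ and /d/): in an unstressed syllable, so rule 3 applies → [ə].
/d/ (between /a/ and /o/) is in the target of rule 1 but the environment (word-finally) is not met → [d].
/o/ (between /d/ and /t/): in an unstressed syllable, so rule 3 applies → [ə].
/t/ — between /o/ and /d/; rule 2 does not apply here → [t].
/d/ (between /t/ and /o/): rule 1 targets it, but not word-finally → unchanged [d].
Rule 3 applies to /o/ (between /d/ and /b/: in an unstressed syllable) → [ə].
/b/ — between /o/ and /b/; rule 1 does not apply here → [b].
/b/ (between /b/ and /i/) is in the target of rule 1 but the environment (word-finally) is not met → [b].
/i/ — between /b/ and /d/, in an unstressed syllable — surfaces as [ə] (rule 3).
/d/ — word-final, word-finally — surfaces as [t] (rule 1).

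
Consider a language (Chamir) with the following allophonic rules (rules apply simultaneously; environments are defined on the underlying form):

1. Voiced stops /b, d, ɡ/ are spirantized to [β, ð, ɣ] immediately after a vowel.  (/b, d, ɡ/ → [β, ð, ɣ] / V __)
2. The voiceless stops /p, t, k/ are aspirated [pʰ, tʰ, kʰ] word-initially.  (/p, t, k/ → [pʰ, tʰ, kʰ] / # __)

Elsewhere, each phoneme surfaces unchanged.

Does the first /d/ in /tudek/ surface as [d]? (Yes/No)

No

/d/ meets the environment for rule 1 (immediately after a vowel) → [ð].
The actual realization is [ð], not [d].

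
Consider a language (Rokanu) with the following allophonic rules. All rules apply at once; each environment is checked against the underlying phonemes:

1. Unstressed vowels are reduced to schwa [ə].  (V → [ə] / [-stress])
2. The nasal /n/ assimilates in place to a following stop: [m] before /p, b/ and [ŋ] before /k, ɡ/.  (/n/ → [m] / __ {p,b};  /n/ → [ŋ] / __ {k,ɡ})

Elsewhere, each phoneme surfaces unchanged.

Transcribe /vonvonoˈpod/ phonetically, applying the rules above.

/v/ — not in any rule's target class → [v].
/o/ — between /v/ and /n/, in an unstressed syllable — surfaces as [ə] (rule 1).
/n/ — between /o/ and /v/; rule 2 does not apply here → [n].
/v/ (between /n/ and /o/) is unaffected → [v].
/o/ — between /v/ and /n/, in an unstressed syllable — surfaces as [ə] (rule 1).
/n/ (between /o/ and /o/) fails the environment for rule 2, so it stays [n].
/o/ meets the environment for rule 1 (in an unstressed syllable) → [ə].
/p/ — not in any rule's target class → [p].
/o/ (between /p/ and /d/) fails the environment for rule 1, so it stays [o].
/d/ — not in any rule's target class → [d].

[vənvənəˈpod]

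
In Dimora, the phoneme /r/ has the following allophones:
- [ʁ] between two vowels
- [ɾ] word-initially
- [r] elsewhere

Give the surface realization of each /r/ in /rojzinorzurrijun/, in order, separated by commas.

[ɾ], [r], [r], [r]

Occurrence 1 (position 1): word-initially → [ɾ].
Occurrence 2 (position 8): no conditioning environment matches → elsewhere allophone [r].
Occurrence 3 (position 11): no conditioning environment matches → elsewhere allophone [r].
Occurrence 4 (position 12): no conditioning environment matches → elsewhere allophone [r].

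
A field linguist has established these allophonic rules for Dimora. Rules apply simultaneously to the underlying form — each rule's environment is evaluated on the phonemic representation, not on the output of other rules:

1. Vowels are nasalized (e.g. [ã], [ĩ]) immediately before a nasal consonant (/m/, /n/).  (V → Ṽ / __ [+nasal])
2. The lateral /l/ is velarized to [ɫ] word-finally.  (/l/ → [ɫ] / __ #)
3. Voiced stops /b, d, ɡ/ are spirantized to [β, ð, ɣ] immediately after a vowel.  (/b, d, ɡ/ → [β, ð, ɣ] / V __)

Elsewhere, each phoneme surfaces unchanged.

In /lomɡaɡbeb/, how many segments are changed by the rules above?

Segments that undergo a rule: /o/ → [õ] (rule 1); /ɡ/ → [ɣ] (rule 3); /b/ → [β] (rule 3).
All other segments surface unchanged.

3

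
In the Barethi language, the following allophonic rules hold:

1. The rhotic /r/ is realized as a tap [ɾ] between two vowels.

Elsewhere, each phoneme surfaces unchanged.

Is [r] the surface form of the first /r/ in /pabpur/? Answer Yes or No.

Yes

/r/ (word-final): rule 1 targets it, but not between two vowels → unchanged [r].
The actual realization is [r], which matches [r].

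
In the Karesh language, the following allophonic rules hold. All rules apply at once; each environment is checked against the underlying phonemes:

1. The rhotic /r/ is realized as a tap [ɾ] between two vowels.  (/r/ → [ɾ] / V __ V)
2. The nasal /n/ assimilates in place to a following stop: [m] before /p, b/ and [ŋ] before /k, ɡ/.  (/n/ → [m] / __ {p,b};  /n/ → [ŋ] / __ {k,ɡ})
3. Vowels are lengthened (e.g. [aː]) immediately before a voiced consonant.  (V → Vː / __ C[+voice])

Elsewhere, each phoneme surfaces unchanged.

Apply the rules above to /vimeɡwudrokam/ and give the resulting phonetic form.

/v/ (word-initial) is unaffected → [v].
/i/ (between /v/ and /m/): before a voiced consonant, so rule 3 applies → [iː].
/m/ — not in any rule's target class → [m].
/e/ — between /m/ and /ɡ/, before a voiced consonant — surfaces as [eː] (rule 3).
/ɡ/ (between /e/ and /w/): no rule targets it → [ɡ].
/w/ (between /ɡ/ and /u/): no rule targets it → [w].
Rule 3 applies to /u/ (between /w/ and /d/: before a voiced consonant) → [uː].
/d/ (between /u/ and /r/): no rule targets it → [d].
/r/ (between /d/ and /o/) is in the target of rule 1 but the environment (between two vowels) is not met → [r].
/o/ (between /r/ and /k/) is in the target of rule 3 but the environment (before a voiced consonant) is not met → [o].
/k/ — not in any rule's target class → [k].
/a/ — between /k/ and /m/, before a voiced consonant — surfaces as [aː] (rule 3).
/m/ (word-final) is unaffected → [m].

[viːmeːɡwuːdrokaːm]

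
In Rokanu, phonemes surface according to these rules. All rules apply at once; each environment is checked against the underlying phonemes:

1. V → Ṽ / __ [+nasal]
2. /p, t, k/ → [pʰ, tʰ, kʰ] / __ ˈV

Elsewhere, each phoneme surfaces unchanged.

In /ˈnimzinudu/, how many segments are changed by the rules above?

Segments that undergo a rule: /i/ → [ĩ] (rule 1); /i/ → [ĩ] (rule 1).
All other segments surface unchanged.

2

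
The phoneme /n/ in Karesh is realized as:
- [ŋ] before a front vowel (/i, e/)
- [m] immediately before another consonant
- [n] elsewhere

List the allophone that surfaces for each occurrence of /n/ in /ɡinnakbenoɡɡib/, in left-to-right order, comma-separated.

[m], [n], [n]

Occurrence 1 (position 3): immediately before another consonant → [m].
Occurrence 2 (position 4): no conditioning environment matches → elsewhere allophone [n].
Occurrence 3 (position 9): no conditioning environment matches → elsewhere allophone [n].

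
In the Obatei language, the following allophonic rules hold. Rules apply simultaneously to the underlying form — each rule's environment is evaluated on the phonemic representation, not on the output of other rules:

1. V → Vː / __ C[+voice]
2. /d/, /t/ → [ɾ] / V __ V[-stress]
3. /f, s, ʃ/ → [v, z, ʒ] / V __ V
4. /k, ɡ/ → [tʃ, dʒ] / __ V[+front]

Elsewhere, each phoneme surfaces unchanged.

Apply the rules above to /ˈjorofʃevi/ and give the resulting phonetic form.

/j/ (word-initial) is unaffected → [j].
/o/ — between /j/ and /r/, before a voiced consonant — surfaces as [oː] (rule 1).
/r/ — not in any rule's target class → [r].
/o/ (between /r/ and /f/): rule 1 targets it, but not before a voiced consonant → unchanged [o].
/f/ (between /o/ and /ʃ/) fails the environment for rule 3, so it stays [f].
/ʃ/ (between /f/ and /e/) fails the environment for rule 3, so it stays [ʃ].
Rule 1 applies to /e/ (between /ʃ/ and /v/: before a voiced consonant) → [eː].
/v/ (between /e/ and /i/) is unaffected → [v].
/i/ (word-final): rule 1 targets it, but not before a voiced consonant → unchanged [i].

[ˈjoːrofʃeːvi]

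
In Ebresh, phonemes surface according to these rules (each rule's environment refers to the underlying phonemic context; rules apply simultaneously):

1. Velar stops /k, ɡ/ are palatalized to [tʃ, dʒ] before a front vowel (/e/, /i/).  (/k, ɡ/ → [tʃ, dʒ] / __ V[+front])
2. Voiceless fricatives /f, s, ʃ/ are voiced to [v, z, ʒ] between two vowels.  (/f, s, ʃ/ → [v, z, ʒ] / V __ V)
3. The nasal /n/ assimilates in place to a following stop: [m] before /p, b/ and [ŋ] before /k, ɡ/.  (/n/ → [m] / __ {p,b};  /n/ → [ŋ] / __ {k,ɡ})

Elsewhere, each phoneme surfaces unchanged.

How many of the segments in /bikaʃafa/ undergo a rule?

2

Segments that undergo a rule: /ʃ/ → [ʒ] (rule 2); /f/ → [v] (rule 2).
All other segments surface unchanged.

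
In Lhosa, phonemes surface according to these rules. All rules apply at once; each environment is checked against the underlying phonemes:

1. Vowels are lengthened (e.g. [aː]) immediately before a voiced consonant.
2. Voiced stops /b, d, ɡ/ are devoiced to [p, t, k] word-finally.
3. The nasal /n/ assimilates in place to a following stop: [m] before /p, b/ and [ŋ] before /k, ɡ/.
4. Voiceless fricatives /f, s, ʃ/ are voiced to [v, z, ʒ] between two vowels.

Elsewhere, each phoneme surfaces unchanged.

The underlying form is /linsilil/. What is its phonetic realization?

/l/ — not in any rule's target class → [l].
/i/ — between /l/ and /n/, before a voiced consonant — surfaces as [iː] (rule 1).
/n/ (between /i/ and /s/) fails the environment for rule 3, so it stays [n].
/s/ (between /n/ and /i/): rule 4 targets it, but not between two vowels → unchanged [s].
/i/ — between /s/ and /l/, before a voiced consonant — surfaces as [iː] (rule 1).
/l/ (between /i/ and /i/) is unaffected → [l].
Rule 1 applies to /i/ (between /l/ and /l/: before a voiced consonant) → [iː].
/l/ (word-final) is unaffected → [l].

[liːnsiːliːl]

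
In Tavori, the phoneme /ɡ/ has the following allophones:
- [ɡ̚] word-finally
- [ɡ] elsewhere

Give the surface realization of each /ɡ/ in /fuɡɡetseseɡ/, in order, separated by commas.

Occurrence 1 (position 3): no conditioning environment matches → elsewhere allophone [ɡ].
Occurrence 2 (position 4): no conditioning environment matches → elsewhere allophone [ɡ].
Occurrence 3 (position 11): word-finally → [ɡ̚].

[ɡ], [ɡ], [ɡ̚]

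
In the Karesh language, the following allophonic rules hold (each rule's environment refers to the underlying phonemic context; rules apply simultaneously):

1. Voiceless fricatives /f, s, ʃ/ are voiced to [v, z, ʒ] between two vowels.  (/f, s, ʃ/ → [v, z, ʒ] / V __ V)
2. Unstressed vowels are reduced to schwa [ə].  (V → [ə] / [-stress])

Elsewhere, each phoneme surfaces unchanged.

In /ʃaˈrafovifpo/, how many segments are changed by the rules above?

Segments that undergo a rule: /a/ → [ə] (rule 2); /f/ → [v] (rule 1); /o/ → [ə] (rule 2); /i/ → [ə] (rule 2); /o/ → [ə] (rule 2).
All other segments surface unchanged.

5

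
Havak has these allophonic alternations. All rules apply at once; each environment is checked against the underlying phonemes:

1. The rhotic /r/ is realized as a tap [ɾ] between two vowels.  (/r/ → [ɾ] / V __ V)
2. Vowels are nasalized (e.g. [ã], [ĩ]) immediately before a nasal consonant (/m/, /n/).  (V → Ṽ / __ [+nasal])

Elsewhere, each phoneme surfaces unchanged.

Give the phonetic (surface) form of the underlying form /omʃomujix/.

/o/ — word-initial, before a nasal consonant — surfaces as [õ] (rule 2).
/m/ (between /o/ and /ʃ/): no rule targets it → [m].
/ʃ/ stays [ʃ].
Rule 2 applies to /o/ (between /ʃ/ and /m/: before a nasal consonant) → [õ].
/m/ (between /o/ and /u/): no rule targets it → [m].
/u/ (between /m/ and /j/) fails the environment for rule 2, so it stays [u].
/j/ (between /u/ and /i/) is unaffected → [j].
/i/ (between /j/ and /x/) is in the target of rule 2 but the environment (before a nasal consonant) is not met → [i].
/x/ stays [x].

[õmʃõmujix]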